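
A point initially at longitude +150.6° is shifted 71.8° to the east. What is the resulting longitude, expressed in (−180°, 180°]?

-137.6°

Start at +150.6°; shift +71.8° → +222.4°.
+222.4° lies outside (−180°, 180°]; subtract 360° → -137.6°.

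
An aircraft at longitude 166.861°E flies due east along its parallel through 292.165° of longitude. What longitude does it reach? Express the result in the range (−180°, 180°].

99.026°E

Start at +166.861°; shift +292.165° → +459.026°.
+459.026° lies outside (−180°, 180°]; subtract 360° → +99.026°.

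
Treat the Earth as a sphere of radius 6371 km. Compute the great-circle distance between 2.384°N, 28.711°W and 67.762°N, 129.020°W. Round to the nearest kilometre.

10193 km

Δλ = -129.020 − -28.711 = -100.309°.
Δφ = 67.762 − 2.384 = 65.378°.
a = sin²(Δφ/2) + cos φ₁ · cos φ₂ · sin²(Δλ/2) = 0.514583.
c = 2·atan2(√a, √(1−a)) = 1.59997 rad → d = 6371·c ≈ 10193.38 km.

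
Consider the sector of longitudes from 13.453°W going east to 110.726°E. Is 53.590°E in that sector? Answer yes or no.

Band width going east from -13.453° to +110.726°: ((110.726 − -13.453) mod 360) = 124.179°.
Offset of +53.590° east of the west edge: ((53.590 − -13.453) mod 360) = 67.043°.
67.043° ≤ 124.179° ⇒ inside.

Yes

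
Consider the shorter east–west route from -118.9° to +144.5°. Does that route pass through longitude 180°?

Naïve |144.5 − -118.9| = 263.4° > 180°, so the shorter arc goes the other way round — across 180°.
Signed shortest Δλ = ((144.5 − -118.9 + 180) mod 360) − 180 = -96.6°.
Going west by 96.6° from -118.9° passes through 180° before reaching +144.5°.

Yes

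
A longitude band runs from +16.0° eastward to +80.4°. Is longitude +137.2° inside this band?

No

Band width going east from +16.0° to +80.4°: ((80.4 − 16.0) mod 360) = 64.4°.
Offset of +137.2° east of the west edge: ((137.2 − 16.0) mod 360) = 121.2°.
121.2° > 64.4° ⇒ outside.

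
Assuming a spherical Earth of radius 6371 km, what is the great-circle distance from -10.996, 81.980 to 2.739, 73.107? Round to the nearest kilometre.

Δλ = 73.107 − 81.980 = -8.873°.
Δφ = 2.739 − -10.996 = 13.735°.
a = sin²(Δφ/2) + cos φ₁ · cos φ₂ · sin²(Δλ/2) = 0.020165.
c = 2·atan2(√a, √(1−a)) = 0.28497 rad → d = 6371·c ≈ 1815.54 km.

1816 km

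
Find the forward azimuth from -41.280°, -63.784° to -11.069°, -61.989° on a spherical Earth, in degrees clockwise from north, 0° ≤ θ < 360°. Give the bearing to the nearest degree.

Δλ = -61.989 − -63.784 = 1.795°.
θ = atan2( sin Δλ · cos φ₂ , cos φ₁ · sin φ₂ − sin φ₁ · cos φ₂ · cos Δλ )
  = atan2(0.03074, 0.50287) = 3.498° → normalised to [0°, 360°): 3.498°.

3°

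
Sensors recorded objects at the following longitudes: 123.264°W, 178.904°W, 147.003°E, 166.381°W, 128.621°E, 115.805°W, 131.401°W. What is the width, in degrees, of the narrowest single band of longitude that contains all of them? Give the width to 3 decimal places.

Sort the longitudes: -178.904°, -166.381°, -131.401°, -123.264°, -115.805°, +128.621°, +147.003°.
Eastward gaps between consecutive values (wrapping around): 12.523°, 34.980°, 8.137°, 7.459°, 244.426°, 18.382°, 34.093°.
Largest gap = 244.426° ⇒ minimal covering band is its complement: 360° − 244.426° = 115.574°.
Band runs from +128.621° eastward to -115.805°, crossing the antimeridian.

115.574°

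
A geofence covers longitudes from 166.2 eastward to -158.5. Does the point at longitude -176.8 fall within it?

Yes

Band width going east from +166.2° to -158.5°: ((-158.5 − 166.2) mod 360) = 35.3°.
Offset of -176.8° east of the west edge: ((-176.8 − 166.2) mod 360) = 17.0°.
17.0° ≤ 35.3° ⇒ inside.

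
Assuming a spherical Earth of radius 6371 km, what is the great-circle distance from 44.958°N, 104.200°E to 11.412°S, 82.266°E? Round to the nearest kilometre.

Δλ = 82.266 − 104.200 = -21.934°.
Δφ = -11.412 − 44.958 = -56.370°.
a = sin²(Δφ/2) + cos φ₁ · cos φ₂ · sin²(Δλ/2) = 0.248191.
c = 2·atan2(√a, √(1−a)) = 1.04301 rad → d = 6371·c ≈ 6645.04 km.

6645 km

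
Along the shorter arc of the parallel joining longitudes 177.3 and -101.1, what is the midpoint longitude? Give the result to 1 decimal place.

-141.9°

Signed shortest Δλ from +177.3° to -101.1° is +81.6°.
Midpoint longitude = +177.3° + (+81.6°)/2 = +177.3° + 40.8° = +218.1°.
Normalise into (−180°, 180°]: -141.9°.
(The naïve average (+177.3 + -101.1)/2 = 38.1° is on the wrong side of the globe.)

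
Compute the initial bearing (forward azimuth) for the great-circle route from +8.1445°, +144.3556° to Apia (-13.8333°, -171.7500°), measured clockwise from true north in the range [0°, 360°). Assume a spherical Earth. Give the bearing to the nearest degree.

Δλ = -171.7500 − 144.3556 = -316.1056°; wrapped into (−180°, 180°]: 43.8944°.
θ = atan2( sin Δλ · cos φ₂ , cos φ₁ · sin φ₂ − sin φ₁ · cos φ₂ · cos Δλ )
  = atan2(0.67322, -0.33582) = 116.511° → normalised to [0°, 360°): 116.511°.

117°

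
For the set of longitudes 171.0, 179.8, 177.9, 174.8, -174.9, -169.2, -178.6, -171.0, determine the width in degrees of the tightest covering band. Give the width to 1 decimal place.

Sort the longitudes: -178.6°, -174.9°, -171.0°, -169.2°, +171.0°, +174.8°, +177.9°, +179.8°.
Eastward gaps between consecutive values (wrapping around): 3.7°, 3.9°, 1.8°, 340.2°, 3.8°, 3.1°, 1.9°, 1.6°.
Largest gap = 340.2° ⇒ minimal covering band is its complement: 360° − 340.2° = 19.8°.
Band runs from +171.0° eastward to -169.2°, crossing the antimeridian.

19.8°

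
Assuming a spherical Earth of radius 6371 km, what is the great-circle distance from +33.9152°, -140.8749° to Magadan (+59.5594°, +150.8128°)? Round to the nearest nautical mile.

Δλ = 150.8128 − -140.8749 = 291.6877°; wrapped into (−180°, 180°]: -68.3123°.
Δφ = 59.5594 − 33.9152 = 25.6442°.
a = sin²(Δφ/2) + cos φ₁ · cos φ₂ · sin²(Δλ/2) = 0.181786.
c = 2·atan2(√a, √(1−a)) = 0.88094 rad → d = 6371·c ≈ 5612.46 km ≈ 3030.49 nmi.

3030 nmi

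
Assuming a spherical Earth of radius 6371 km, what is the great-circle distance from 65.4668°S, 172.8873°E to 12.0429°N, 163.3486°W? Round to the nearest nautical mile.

4775 nmi

Δλ = -163.3486 − 172.8873 = -336.2359°; wrapped into (−180°, 180°]: 23.7641°.
Δφ = 12.0429 − -65.4668 = 77.5097°.
a = sin²(Δφ/2) + cos φ₁ · cos φ₂ · sin²(Δλ/2) = 0.409078.
c = 2·atan2(√a, √(1−a)) = 1.38794 rad → d = 6371·c ≈ 8842.54 km ≈ 4774.59 nmi.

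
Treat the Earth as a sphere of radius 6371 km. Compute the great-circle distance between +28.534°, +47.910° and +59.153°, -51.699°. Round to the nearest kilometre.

Δλ = -51.699 − 47.910 = -99.609°.
Δφ = 59.153 − 28.534 = 30.619°.
a = sin²(Δφ/2) + cos φ₁ · cos φ₂ · sin²(Δλ/2) = 0.332543.
c = 2·atan2(√a, √(1−a)) = 1.22928 rad → d = 6371·c ≈ 7831.76 km.

7832 km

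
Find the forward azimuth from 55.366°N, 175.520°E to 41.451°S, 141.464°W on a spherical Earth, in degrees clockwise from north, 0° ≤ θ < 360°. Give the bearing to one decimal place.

148.3°

Δλ = -141.464 − 175.520 = -316.984°; wrapped into (−180°, 180°]: 43.016°.
θ = atan2( sin Δλ · cos φ₂ , cos φ₁ · sin φ₂ − sin φ₁ · cos φ₂ · cos Δλ )
  = atan2(0.51133, -0.82714) = 148.276° → normalised to [0°, 360°): 148.276°.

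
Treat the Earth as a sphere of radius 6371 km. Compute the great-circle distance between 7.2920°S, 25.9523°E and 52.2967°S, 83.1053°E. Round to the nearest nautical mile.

3877 nmi

Δλ = 83.1053 − 25.9523 = 57.1530°.
Δφ = -52.2967 − -7.2920 = -45.0047°.
a = sin²(Δφ/2) + cos φ₁ · cos φ₂ · sin²(Δλ/2) = 0.285272.
c = 2·atan2(√a, √(1−a)) = 1.12691 rad → d = 6371·c ≈ 7179.52 km ≈ 3876.63 nmi.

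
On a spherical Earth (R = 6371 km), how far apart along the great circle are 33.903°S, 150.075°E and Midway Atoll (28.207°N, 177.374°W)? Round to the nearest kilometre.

7710 km

Δλ = -177.374 − 150.075 = -327.449°; wrapped into (−180°, 180°]: 32.551°.
Δφ = 28.207 − -33.903 = 62.110°.
a = sin²(Δφ/2) + cos φ₁ · cos φ₂ · sin²(Δλ/2) = 0.323560.
c = 2·atan2(√a, √(1−a)) = 1.21015 rad → d = 6371·c ≈ 7709.87 km.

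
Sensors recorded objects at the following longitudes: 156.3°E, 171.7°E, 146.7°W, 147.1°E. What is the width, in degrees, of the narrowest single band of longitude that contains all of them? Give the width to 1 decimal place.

Sort the longitudes: -146.7°, +147.1°, +156.3°, +171.7°.
Eastward gaps between consecutive values (wrapping around): 293.8°, 9.2°, 15.4°, 41.6°.
Largest gap = 293.8° ⇒ minimal covering band is its complement: 360° − 293.8° = 66.2°.
Band runs from +147.1° eastward to -146.7°, crossing the antimeridian.

66.2°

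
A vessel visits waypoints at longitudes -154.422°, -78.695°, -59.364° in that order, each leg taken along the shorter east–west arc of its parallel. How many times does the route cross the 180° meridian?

Leg 1: -154.422° → -78.695°, shortest Δλ = 75.727° (east) — does not cross 180°.
Leg 2: -78.695° → -59.364°, shortest Δλ = 19.331° (east) — does not cross 180°.
Total crossings: 0.

0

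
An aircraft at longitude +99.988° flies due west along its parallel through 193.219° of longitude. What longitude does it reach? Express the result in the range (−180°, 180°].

Start at +99.988°; shift −193.219° → -93.231°.
-93.231° already lies in (−180°, 180°].

-93.231°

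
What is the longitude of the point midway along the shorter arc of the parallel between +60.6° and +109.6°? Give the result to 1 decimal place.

Signed shortest Δλ from +60.6° to +109.6° is +49.0°.
Midpoint longitude = +60.6° + (+49.0°)/2 = +60.6° + 24.5° = +85.1°.

+85.1°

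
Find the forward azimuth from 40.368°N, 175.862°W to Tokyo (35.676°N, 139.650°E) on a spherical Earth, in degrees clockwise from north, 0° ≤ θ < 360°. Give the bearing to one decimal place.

276.9°

Δλ = 139.650 − -175.862 = 315.512°; wrapped into (−180°, 180°]: -44.488°.
θ = atan2( sin Δλ · cos φ₂ , cos φ₁ · sin φ₂ − sin φ₁ · cos φ₂ · cos Δλ )
  = atan2(-0.56925, 0.06899) = -83.089° → normalised to [0°, 360°): 276.911°.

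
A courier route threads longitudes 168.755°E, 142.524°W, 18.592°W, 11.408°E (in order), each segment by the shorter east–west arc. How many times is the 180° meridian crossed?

1

Leg 1: +168.755° → -142.524°, shortest Δλ = 48.721° (east) — crosses 180°.
Leg 2: -142.524° → -18.592°, shortest Δλ = 123.932° (east) — does not cross 180°.
Leg 3: -18.592° → +11.408°, shortest Δλ = 30.0° (east) — does not cross 180°.
Total crossings: 1.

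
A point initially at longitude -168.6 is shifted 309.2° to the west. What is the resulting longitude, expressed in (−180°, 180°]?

-117.8°

Start at -168.6°; shift −309.2° → -477.8°.
-477.8° lies outside (−180°, 180°]; add 360° → -117.8°.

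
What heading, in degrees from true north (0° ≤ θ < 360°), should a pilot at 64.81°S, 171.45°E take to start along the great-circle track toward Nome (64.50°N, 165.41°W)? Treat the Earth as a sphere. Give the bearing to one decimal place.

12.8°

Δλ = -165.41 − 171.45 = -336.86°; wrapped into (−180°, 180°]: 23.14°.
θ = atan2( sin Δλ · cos φ₂ , cos φ₁ · sin φ₂ − sin φ₁ · cos φ₂ · cos Δλ )
  = atan2(0.16918, 0.74239) = 12.838° → normalised to [0°, 360°): 12.838°.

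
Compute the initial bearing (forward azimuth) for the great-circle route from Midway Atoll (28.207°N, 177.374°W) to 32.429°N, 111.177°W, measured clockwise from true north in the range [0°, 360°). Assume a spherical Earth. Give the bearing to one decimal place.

68.0°

Δλ = -111.177 − -177.374 = 66.197°.
θ = atan2( sin Δλ · cos φ₂ , cos φ₁ · sin φ₂ − sin φ₁ · cos φ₂ · cos Δλ )
  = atan2(0.77226, 0.31156) = 68.029° → normalised to [0°, 360°): 68.029°.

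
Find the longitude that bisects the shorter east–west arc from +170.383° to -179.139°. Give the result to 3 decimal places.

Signed shortest Δλ from +170.383° to -179.139° is +10.478°.
Midpoint longitude = +170.383° + (+10.478°)/2 = +170.383° + 5.239° = +175.622°.
(The naïve average (+170.383 + -179.139)/2 = -4.378° is on the wrong side of the globe.)

+175.622°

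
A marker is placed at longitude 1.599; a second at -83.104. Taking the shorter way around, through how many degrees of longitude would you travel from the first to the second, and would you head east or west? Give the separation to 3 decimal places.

84.703° west

Raw difference: -83.104 − 1.599 = -84.703°.
Normalise into (−180°, 180°]: -84.703° stays -84.703°.
Negative ⇒ the second point lies to the west; separation 84.703°.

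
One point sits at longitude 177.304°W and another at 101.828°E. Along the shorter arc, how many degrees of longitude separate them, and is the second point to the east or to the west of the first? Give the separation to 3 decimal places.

80.868° west

Raw difference: 101.828 − -177.304 = 279.132°.
Normalise into (−180°, 180°]: 279.132° − 360° = -80.868°.
Negative ⇒ the second point lies to the west; separation 80.868°.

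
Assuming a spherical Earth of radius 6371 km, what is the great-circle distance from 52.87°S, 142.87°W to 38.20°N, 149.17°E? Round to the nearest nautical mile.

6506 nmi

Δλ = 149.17 − -142.87 = 292.04°; wrapped into (−180°, 180°]: -67.96°.
Δφ = 38.20 − -52.87 = 91.07°.
a = sin²(Δφ/2) + cos φ₁ · cos φ₂ · sin²(Δλ/2) = 0.657515.
c = 2·atan2(√a, √(1−a)) = 1.89129 rad → d = 6371·c ≈ 12049.38 km ≈ 6506.14 nmi.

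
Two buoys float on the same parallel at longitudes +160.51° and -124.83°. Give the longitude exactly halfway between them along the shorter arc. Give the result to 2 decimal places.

-162.16°

Signed shortest Δλ from +160.51° to -124.83° is +74.66°.
Midpoint longitude = +160.51° + (+74.66°)/2 = +160.51° + 37.33° = +197.84°.
Normalise into (−180°, 180°]: -162.16°.
(The naïve average (+160.51 + -124.83)/2 = 17.84° is on the wrong side of the globe.)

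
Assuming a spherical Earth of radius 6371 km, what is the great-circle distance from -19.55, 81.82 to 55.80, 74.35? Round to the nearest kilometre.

8408 km

Δλ = 74.35 − 81.82 = -7.47°.
Δφ = 55.80 − -19.55 = 75.35°.
a = sin²(Δφ/2) + cos φ₁ · cos φ₂ · sin²(Δλ/2) = 0.375791.
c = 2·atan2(√a, √(1−a)) = 1.31975 rad → d = 6371·c ≈ 8408.12 km.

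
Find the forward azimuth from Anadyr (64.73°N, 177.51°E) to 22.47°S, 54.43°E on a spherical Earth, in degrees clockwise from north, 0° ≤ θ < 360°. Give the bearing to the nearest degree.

Δλ = 54.43 − 177.51 = -123.08°.
θ = atan2( sin Δλ · cos φ₂ , cos φ₁ · sin φ₂ − sin φ₁ · cos φ₂ · cos Δλ )
  = atan2(-0.77430, 0.29295) = -69.276° → normalised to [0°, 360°): 290.724°.

291°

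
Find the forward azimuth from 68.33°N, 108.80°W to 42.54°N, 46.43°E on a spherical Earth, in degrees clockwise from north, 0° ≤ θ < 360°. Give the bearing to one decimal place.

19.5°

Δλ = 46.43 − -108.80 = 155.23°.
θ = atan2( sin Δλ · cos φ₂ , cos φ₁ · sin φ₂ − sin φ₁ · cos φ₂ · cos Δλ )
  = atan2(0.30870, 0.87139) = 19.507° → normalised to [0°, 360°): 19.507°.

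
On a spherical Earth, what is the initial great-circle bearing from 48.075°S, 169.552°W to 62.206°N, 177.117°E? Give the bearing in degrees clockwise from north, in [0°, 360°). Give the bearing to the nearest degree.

Δλ = 177.117 − -169.552 = 346.669°; wrapped into (−180°, 180°]: -13.331°.
θ = atan2( sin Δλ · cos φ₂ , cos φ₁ · sin φ₂ − sin φ₁ · cos φ₂ · cos Δλ )
  = atan2(-0.10752, 0.92866) = -6.604° → normalised to [0°, 360°): 353.396°.

353°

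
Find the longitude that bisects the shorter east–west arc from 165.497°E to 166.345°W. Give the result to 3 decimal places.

179.576°E

Signed shortest Δλ from +165.497° to -166.345° is +28.158°.
Midpoint longitude = +165.497° + (+28.158°)/2 = +165.497° + 14.079° = +179.576°.
(The naïve average (+165.497 + -166.345)/2 = -0.424° is on the wrong side of the globe.)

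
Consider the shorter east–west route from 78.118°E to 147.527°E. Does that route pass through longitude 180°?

No

Signed shortest Δλ = ((147.527 − 78.118 + 180) mod 360) − 180 = 69.409°.
Going east by 69.409° from +78.118° reaches +147.527° without touching 180°.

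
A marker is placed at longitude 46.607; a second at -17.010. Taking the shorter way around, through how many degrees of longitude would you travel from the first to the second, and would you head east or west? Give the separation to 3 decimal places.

Raw difference: -17.010 − 46.607 = -63.617°.
Normalise into (−180°, 180°]: -63.617° stays -63.617°.
Negative ⇒ the second point lies to the west; separation 63.617°.

63.617° west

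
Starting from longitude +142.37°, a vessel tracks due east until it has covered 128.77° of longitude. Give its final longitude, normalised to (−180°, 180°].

-88.86°

Start at +142.37°; shift +128.77° → +271.14°.
+271.14° lies outside (−180°, 180°]; subtract 360° → -88.86°.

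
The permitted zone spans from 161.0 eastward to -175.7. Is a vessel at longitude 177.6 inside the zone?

Yes

Band width going east from +161.0° to -175.7°: ((-175.7 − 161.0) mod 360) = 23.3°.
Offset of +177.6° east of the west edge: ((177.6 − 161.0) mod 360) = 16.6°.
16.6° ≤ 23.3° ⇒ inside.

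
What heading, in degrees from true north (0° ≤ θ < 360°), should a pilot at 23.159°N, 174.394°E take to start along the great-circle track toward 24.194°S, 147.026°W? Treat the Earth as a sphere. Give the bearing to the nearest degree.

139°

Δλ = -147.026 − 174.394 = -321.420°; wrapped into (−180°, 180°]: 38.580°.
θ = atan2( sin Δλ · cos φ₂ , cos φ₁ · sin φ₂ − sin φ₁ · cos φ₂ · cos Δλ )
  = atan2(0.56883, -0.65724) = 139.124° → normalised to [0°, 360°): 139.124°.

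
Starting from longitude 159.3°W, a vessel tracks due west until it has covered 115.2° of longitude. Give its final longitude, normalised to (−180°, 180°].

85.5°E

Start at -159.3°; shift −115.2° → -274.5°.
-274.5° lies outside (−180°, 180°]; add 360° → +85.5°.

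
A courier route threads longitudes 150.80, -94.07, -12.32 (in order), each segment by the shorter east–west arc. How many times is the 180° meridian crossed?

1

Leg 1: +150.80° → -94.07°, shortest Δλ = 115.13° (east) — crosses 180°.
Leg 2: -94.07° → -12.32°, shortest Δλ = 81.75° (east) — does not cross 180°.
Total crossings: 1.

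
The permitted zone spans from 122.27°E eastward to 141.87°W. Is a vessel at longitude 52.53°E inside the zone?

Band width going east from +122.27° to -141.87°: ((-141.87 − 122.27) mod 360) = 95.86°.
Offset of +52.53° east of the west edge: ((52.53 − 122.27) mod 360) = 290.26°.
290.26° > 95.86° ⇒ outside.

No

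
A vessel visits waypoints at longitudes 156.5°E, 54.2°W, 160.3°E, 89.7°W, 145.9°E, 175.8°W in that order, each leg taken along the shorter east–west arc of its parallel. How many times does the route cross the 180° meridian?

5

Leg 1: +156.5° → -54.2°, shortest Δλ = 149.3° (east) — crosses 180°.
Leg 2: -54.2° → +160.3°, shortest Δλ = -145.5° (west) — crosses 180°.
Leg 3: +160.3° → -89.7°, shortest Δλ = 110.0° (east) — crosses 180°.
Leg 4: -89.7° → +145.9°, shortest Δλ = -124.4° (west) — crosses 180°.
Leg 5: +145.9° → -175.8°, shortest Δλ = 38.3° (east) — crosses 180°.
Total crossings: 5.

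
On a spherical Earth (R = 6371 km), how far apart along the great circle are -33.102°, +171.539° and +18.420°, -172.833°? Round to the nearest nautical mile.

Δλ = -172.833 − 171.539 = -344.372°; wrapped into (−180°, 180°]: 15.628°.
Δφ = 18.420 − -33.102 = 51.522°.
a = sin²(Δφ/2) + cos φ₁ · cos φ₂ · sin²(Δλ/2) = 0.203584.
c = 2·atan2(√a, √(1−a)) = 0.93623 rad → d = 6371·c ≈ 5964.69 km ≈ 3220.68 nmi.

3221 nmi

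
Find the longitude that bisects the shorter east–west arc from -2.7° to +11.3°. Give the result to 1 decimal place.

Signed shortest Δλ from -2.7° to +11.3° is +14.0°.
Midpoint longitude = -2.7° + (+14.0°)/2 = -2.7° + 7.0° = +4.3°.

+4.3°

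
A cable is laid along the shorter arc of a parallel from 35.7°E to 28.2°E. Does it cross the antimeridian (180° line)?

Signed shortest Δλ = ((28.2 − 35.7 + 180) mod 360) − 180 = -7.5°.
Going west by 7.5° from +35.7° reaches +28.2° without touching 180°.

No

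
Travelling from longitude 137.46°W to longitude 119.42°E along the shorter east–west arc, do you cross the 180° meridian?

Yes

Naïve |119.42 − -137.46| = 256.88° > 180°, so the shorter arc goes the other way round — across 180°.
Signed shortest Δλ = ((119.42 − -137.46 + 180) mod 360) − 180 = -103.12°.
Going west by 103.12° from -137.46° passes through 180° before reaching +119.42°.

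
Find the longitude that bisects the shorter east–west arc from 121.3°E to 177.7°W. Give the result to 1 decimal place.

Signed shortest Δλ from +121.3° to -177.7° is +61.0°.
Midpoint longitude = +121.3° + (+61.0°)/2 = +121.3° + 30.5° = +151.8°.
(The naïve average (+121.3 + -177.7)/2 = -28.2° is on the wrong side of the globe.)

151.8°E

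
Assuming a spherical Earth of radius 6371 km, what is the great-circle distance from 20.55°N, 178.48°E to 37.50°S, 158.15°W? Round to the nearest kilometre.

6903 km

Δλ = -158.15 − 178.48 = -336.63°; wrapped into (−180°, 180°]: 23.37°.
Δφ = -37.50 − 20.55 = -58.05°.
a = sin²(Δφ/2) + cos φ₁ · cos φ₂ · sin²(Δλ/2) = 0.265882.
c = 2·atan2(√a, √(1−a)) = 1.08350 rad → d = 6371·c ≈ 6903.00 km.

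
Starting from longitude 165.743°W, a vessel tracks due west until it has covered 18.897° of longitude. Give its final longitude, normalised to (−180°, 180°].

Start at -165.743°; shift −18.897° → -184.640°.
-184.640° lies outside (−180°, 180°]; add 360° → +175.360°.

175.360°E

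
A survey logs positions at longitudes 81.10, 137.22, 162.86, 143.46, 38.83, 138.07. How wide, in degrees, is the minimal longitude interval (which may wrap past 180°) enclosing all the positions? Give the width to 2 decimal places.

Sort the longitudes: +38.83°, +81.10°, +137.22°, +138.07°, +143.46°, +162.86°.
Eastward gaps between consecutive values (wrapping around): 42.27°, 56.12°, 0.85°, 5.39°, 19.40°, 235.97°.
Largest gap = 235.97° ⇒ minimal covering band is its complement: 360° − 235.97° = 124.03°.
Band runs from +38.83° eastward to +162.86°.

124.03°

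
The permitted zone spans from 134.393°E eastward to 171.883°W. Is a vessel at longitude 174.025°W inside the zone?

Yes

Band width going east from +134.393° to -171.883°: ((-171.883 − 134.393) mod 360) = 53.724°.
Offset of -174.025° east of the west edge: ((-174.025 − 134.393) mod 360) = 51.582°.
51.582° ≤ 53.724° ⇒ inside.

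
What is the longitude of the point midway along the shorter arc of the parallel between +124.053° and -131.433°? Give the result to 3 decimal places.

+176.310°

Signed shortest Δλ from +124.053° to -131.433° is +104.514°.
Midpoint longitude = +124.053° + (+104.514°)/2 = +124.053° + 52.257° = +176.310°.
(The naïve average (+124.053 + -131.433)/2 = -3.69° is on the wrong side of the globe.)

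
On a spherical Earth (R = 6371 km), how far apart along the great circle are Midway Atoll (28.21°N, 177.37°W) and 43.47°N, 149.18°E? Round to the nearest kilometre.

3427 km

Δλ = 149.18 − -177.37 = 326.55°; wrapped into (−180°, 180°]: -33.45°.
Δφ = 43.47 − 28.21 = 15.26°.
a = sin²(Δφ/2) + cos φ₁ · cos φ₂ · sin²(Δλ/2) = 0.070593.
c = 2·atan2(√a, √(1−a)) = 0.53785 rad → d = 6371·c ≈ 3426.62 km.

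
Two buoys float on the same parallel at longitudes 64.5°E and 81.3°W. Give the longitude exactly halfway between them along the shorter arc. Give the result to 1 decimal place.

8.4°W

Signed shortest Δλ from +64.5° to -81.3° is -145.8°.
Midpoint longitude = +64.5° + (-145.8°)/2 = +64.5° − 72.9° = -8.4°.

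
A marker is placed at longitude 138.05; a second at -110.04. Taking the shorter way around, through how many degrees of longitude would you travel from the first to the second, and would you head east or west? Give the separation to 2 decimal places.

Raw difference: -110.04 − 138.05 = -248.09°.
Normalise into (−180°, 180°]: -248.09° + 360° = 111.91°.
Positive ⇒ the second point lies to the east; separation 111.91°.

111.91° east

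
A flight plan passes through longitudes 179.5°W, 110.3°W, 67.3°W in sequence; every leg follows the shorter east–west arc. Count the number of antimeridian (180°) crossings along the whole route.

0

Leg 1: -179.5° → -110.3°, shortest Δλ = 69.2° (east) — does not cross 180°.
Leg 2: -110.3° → -67.3°, shortest Δλ = 43.0° (east) — does not cross 180°.
Total crossings: 0.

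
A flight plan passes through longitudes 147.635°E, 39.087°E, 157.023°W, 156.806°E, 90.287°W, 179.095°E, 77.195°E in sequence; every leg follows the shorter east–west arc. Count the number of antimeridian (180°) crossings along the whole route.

4

Leg 1: +147.635° → +39.087°, shortest Δλ = -108.548° (west) — does not cross 180°.
Leg 2: +39.087° → -157.023°, shortest Δλ = 163.89° (east) — crosses 180°.
Leg 3: -157.023° → +156.806°, shortest Δλ = -46.171° (west) — crosses 180°.
Leg 4: +156.806° → -90.287°, shortest Δλ = 112.907° (east) — crosses 180°.
Leg 5: -90.287° → +179.095°, shortest Δλ = -90.618° (west) — crosses 180°.
Leg 6: +179.095° → +77.195°, shortest Δλ = -101.9° (west) — does not cross 180°.
Total crossings: 4.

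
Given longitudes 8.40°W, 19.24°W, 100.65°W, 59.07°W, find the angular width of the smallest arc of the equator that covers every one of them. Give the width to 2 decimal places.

Sort the longitudes: -100.65°, -59.07°, -19.24°, -8.40°.
Eastward gaps between consecutive values (wrapping around): 41.58°, 39.83°, 10.84°, 267.75°.
Largest gap = 267.75° ⇒ minimal covering band is its complement: 360° − 267.75° = 92.25°.
Band runs from -100.65° eastward to -8.40°.

92.25°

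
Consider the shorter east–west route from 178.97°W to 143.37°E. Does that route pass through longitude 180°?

Yes

Naïve |143.37 − -178.97| = 322.34° > 180°, so the shorter arc goes the other way round — across 180°.
Signed shortest Δλ = ((143.37 − -178.97 + 180) mod 360) − 180 = -37.66°.
Going west by 37.66° from -178.97° passes through 180° before reaching +143.37°.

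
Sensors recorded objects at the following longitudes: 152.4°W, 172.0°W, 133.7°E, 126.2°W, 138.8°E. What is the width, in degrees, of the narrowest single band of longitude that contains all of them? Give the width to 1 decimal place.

100.1°

Sort the longitudes: -172.0°, -152.4°, -126.2°, +133.7°, +138.8°.
Eastward gaps between consecutive values (wrapping around): 19.6°, 26.2°, 259.9°, 5.1°, 49.2°.
Largest gap = 259.9° ⇒ minimal covering band is its complement: 360° − 259.9° = 100.1°.
Band runs from +133.7° eastward to -126.2°, crossing the antimeridian.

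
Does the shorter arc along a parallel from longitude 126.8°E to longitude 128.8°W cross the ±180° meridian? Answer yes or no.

Naïve |-128.8 − 126.8| = 255.6° > 180°, so the shorter arc goes the other way round — across 180°.
Signed shortest Δλ = ((-128.8 − 126.8 + 180) mod 360) − 180 = 104.4°.
Going east by 104.4° from +126.8° passes through 180° before reaching -128.8°.

Yes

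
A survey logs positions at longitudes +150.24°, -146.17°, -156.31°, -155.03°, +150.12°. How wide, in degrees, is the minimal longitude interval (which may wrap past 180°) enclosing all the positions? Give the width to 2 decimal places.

63.71°

Sort the longitudes: -156.31°, -155.03°, -146.17°, +150.12°, +150.24°.
Eastward gaps between consecutive values (wrapping around): 1.28°, 8.86°, 296.29°, 0.12°, 53.45°.
Largest gap = 296.29° ⇒ minimal covering band is its complement: 360° − 296.29° = 63.71°.
Band runs from +150.12° eastward to -146.17°, crossing the antimeridian.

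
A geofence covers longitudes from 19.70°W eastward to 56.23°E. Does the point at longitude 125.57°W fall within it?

No

Band width going east from -19.70° to +56.23°: ((56.23 − -19.70) mod 360) = 75.93°.
Offset of -125.57° east of the west edge: ((-125.57 − -19.70) mod 360) = 254.13°.
254.13° > 75.93° ⇒ outside.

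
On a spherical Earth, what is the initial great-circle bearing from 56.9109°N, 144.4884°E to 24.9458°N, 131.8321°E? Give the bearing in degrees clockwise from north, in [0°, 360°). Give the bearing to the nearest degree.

201°

Δλ = 131.8321 − 144.4884 = -12.6563°.
θ = atan2( sin Δλ · cos φ₂ , cos φ₁ · sin φ₂ − sin φ₁ · cos φ₂ · cos Δλ )
  = atan2(-0.19866, -0.51094) = -158.753° → normalised to [0°, 360°): 201.247°.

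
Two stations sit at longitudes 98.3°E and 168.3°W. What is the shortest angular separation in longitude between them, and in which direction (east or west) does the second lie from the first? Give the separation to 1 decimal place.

93.4° east

Raw difference: -168.3 − 98.3 = -266.6°.
Normalise into (−180°, 180°]: -266.6° + 360° = 93.4°.
Positive ⇒ the second point lies to the east; separation 93.4°.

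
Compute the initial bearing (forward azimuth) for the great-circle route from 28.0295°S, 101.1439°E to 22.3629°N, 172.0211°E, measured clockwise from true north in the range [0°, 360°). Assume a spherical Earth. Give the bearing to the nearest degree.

61°

Δλ = 172.0211 − 101.1439 = 70.8772°.
θ = atan2( sin Δλ · cos φ₂ , cos φ₁ · sin φ₂ − sin φ₁ · cos φ₂ · cos Δλ )
  = atan2(0.87376, 0.47821) = 61.308° → normalised to [0°, 360°): 61.308°.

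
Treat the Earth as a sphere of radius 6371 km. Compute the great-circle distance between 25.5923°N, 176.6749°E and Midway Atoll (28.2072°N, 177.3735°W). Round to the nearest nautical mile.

Δλ = -177.3735 − 176.6749 = -354.0484°; wrapped into (−180°, 180°]: 5.9516°.
Δφ = 28.2072 − 25.5923 = 2.6149°.
a = sin²(Δφ/2) + cos φ₁ · cos φ₂ · sin²(Δλ/2) = 0.002663.
c = 2·atan2(√a, √(1−a)) = 0.10325 rad → d = 6371·c ≈ 657.79 km ≈ 355.18 nmi.

355 nmi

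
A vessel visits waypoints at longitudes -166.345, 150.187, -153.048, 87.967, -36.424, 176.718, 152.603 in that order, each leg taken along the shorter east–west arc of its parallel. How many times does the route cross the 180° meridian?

4

Leg 1: -166.345° → +150.187°, shortest Δλ = -43.468° (west) — crosses 180°.
Leg 2: +150.187° → -153.048°, shortest Δλ = 56.765° (east) — crosses 180°.
Leg 3: -153.048° → +87.967°, shortest Δλ = -118.985° (west) — crosses 180°.
Leg 4: +87.967° → -36.424°, shortest Δλ = -124.391° (west) — does not cross 180°.
Leg 5: -36.424° → +176.718°, shortest Δλ = -146.858° (west) — crosses 180°.
Leg 6: +176.718° → +152.603°, shortest Δλ = -24.115° (west) — does not cross 180°.
Total crossings: 4.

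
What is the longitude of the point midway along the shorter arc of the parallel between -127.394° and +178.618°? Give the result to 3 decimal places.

Signed shortest Δλ from -127.394° to +178.618° is -53.988°.
Midpoint longitude = -127.394° + (-53.988°)/2 = -127.394° − 26.994° = -154.388°.
(The naïve average (-127.394 + +178.618)/2 = 25.612° is on the wrong side of the globe.)

-154.388°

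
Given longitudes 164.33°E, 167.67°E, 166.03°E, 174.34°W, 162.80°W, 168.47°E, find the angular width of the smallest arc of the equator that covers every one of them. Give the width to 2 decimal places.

Sort the longitudes: -174.34°, -162.80°, +164.33°, +166.03°, +167.67°, +168.47°.
Eastward gaps between consecutive values (wrapping around): 11.54°, 327.13°, 1.70°, 1.64°, 0.80°, 17.19°.
Largest gap = 327.13° ⇒ minimal covering band is its complement: 360° − 327.13° = 32.87°.
Band runs from +164.33° eastward to -162.80°, crossing the antimeridian.

32.87°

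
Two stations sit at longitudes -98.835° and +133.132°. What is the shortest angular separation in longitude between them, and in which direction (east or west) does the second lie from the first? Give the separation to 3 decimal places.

128.033° west

Raw difference: 133.132 − -98.835 = 231.967°.
Normalise into (−180°, 180°]: 231.967° − 360° = -128.033°.
Negative ⇒ the second point lies to the west; separation 128.033°.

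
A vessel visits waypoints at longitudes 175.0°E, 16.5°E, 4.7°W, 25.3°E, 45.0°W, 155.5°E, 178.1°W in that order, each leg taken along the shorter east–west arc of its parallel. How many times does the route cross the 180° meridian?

2

Leg 1: +175.0° → +16.5°, shortest Δλ = -158.5° (west) — does not cross 180°.
Leg 2: +16.5° → -4.7°, shortest Δλ = -21.2° (west) — does not cross 180°.
Leg 3: -4.7° → +25.3°, shortest Δλ = 30.0° (east) — does not cross 180°.
Leg 4: +25.3° → -45.0°, shortest Δλ = -70.3° (west) — does not cross 180°.
Leg 5: -45.0° → +155.5°, shortest Δλ = -159.5° (west) — crosses 180°.
Leg 6: +155.5° → -178.1°, shortest Δλ = 26.4° (east) — crosses 180°.
Total crossings: 2.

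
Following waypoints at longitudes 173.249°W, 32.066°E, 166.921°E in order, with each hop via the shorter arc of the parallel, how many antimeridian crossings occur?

1

Leg 1: -173.249° → +32.066°, shortest Δλ = -154.685° (west) — crosses 180°.
Leg 2: +32.066° → +166.921°, shortest Δλ = 134.855° (east) — does not cross 180°.
Total crossings: 1.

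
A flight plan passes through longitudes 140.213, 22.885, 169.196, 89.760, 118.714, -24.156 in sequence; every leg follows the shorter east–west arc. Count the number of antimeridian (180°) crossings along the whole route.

Leg 1: +140.213° → +22.885°, shortest Δλ = -117.328° (west) — does not cross 180°.
Leg 2: +22.885° → +169.196°, shortest Δλ = 146.311° (east) — does not cross 180°.
Leg 3: +169.196° → +89.760°, shortest Δλ = -79.436° (west) — does not cross 180°.
Leg 4: +89.760° → +118.714°, shortest Δλ = 28.954° (east) — does not cross 180°.
Leg 5: +118.714° → -24.156°, shortest Δλ = -142.87° (west) — does not cross 180°.
Total crossings: 0.

0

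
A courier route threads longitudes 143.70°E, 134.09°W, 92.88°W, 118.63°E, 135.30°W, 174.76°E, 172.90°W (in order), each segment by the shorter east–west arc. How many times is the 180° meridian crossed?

Leg 1: +143.70° → -134.09°, shortest Δλ = 82.21° (east) — crosses 180°.
Leg 2: -134.09° → -92.88°, shortest Δλ = 41.21° (east) — does not cross 180°.
Leg 3: -92.88° → +118.63°, shortest Δλ = -148.49° (west) — crosses 180°.
Leg 4: +118.63° → -135.30°, shortest Δλ = 106.07° (east) — crosses 180°.
Leg 5: -135.30° → +174.76°, shortest Δλ = -49.94° (west) — crosses 180°.
Leg 6: +174.76° → -172.90°, shortest Δλ = 12.34° (east) — crosses 180°.
Total crossings: 5.

5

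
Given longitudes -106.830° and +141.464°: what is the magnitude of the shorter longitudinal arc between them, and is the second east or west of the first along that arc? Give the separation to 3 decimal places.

111.706° west

Raw difference: 141.464 − -106.830 = 248.294°.
Normalise into (−180°, 180°]: 248.294° − 360° = -111.706°.
Negative ⇒ the second point lies to the west; separation 111.706°.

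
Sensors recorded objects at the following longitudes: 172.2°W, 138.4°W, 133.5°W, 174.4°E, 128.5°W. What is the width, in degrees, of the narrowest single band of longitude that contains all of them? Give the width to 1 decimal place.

Sort the longitudes: -172.2°, -138.4°, -133.5°, -128.5°, +174.4°.
Eastward gaps between consecutive values (wrapping around): 33.8°, 4.9°, 5.0°, 302.9°, 13.4°.
Largest gap = 302.9° ⇒ minimal covering band is its complement: 360° − 302.9° = 57.1°.
Band runs from +174.4° eastward to -128.5°, crossing the antimeridian.

57.1°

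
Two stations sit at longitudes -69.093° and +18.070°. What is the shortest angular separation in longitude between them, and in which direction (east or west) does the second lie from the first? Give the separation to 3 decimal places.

87.163° east

Raw difference: 18.070 − -69.093 = 87.163°.
Normalise into (−180°, 180°]: 87.163° stays 87.163°.
Positive ⇒ the second point lies to the east; separation 87.163°.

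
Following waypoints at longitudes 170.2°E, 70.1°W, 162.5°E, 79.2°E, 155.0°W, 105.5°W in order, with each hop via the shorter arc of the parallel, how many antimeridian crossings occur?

Leg 1: +170.2° → -70.1°, shortest Δλ = 119.7° (east) — crosses 180°.
Leg 2: -70.1° → +162.5°, shortest Δλ = -127.4° (west) — crosses 180°.
Leg 3: +162.5° → +79.2°, shortest Δλ = -83.3° (west) — does not cross 180°.
Leg 4: +79.2° → -155.0°, shortest Δλ = 125.8° (east) — crosses 180°.
Leg 5: -155.0° → -105.5°, shortest Δλ = 49.5° (east) — does not cross 180°.
Total crossings: 3.

3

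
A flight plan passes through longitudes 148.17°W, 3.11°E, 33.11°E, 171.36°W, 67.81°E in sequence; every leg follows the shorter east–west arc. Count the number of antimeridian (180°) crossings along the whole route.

Leg 1: -148.17° → +3.11°, shortest Δλ = 151.28° (east) — does not cross 180°.
Leg 2: +3.11° → +33.11°, shortest Δλ = 30.0° (east) — does not cross 180°.
Leg 3: +33.11° → -171.36°, shortest Δλ = 155.53° (east) — crosses 180°.
Leg 4: -171.36° → +67.81°, shortest Δλ = -120.83° (west) — crosses 180°.
Total crossings: 2.

2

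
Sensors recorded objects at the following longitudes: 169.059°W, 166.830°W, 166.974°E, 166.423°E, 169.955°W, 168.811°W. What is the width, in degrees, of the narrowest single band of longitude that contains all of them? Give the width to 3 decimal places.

26.747°

Sort the longitudes: -169.955°, -169.059°, -168.811°, -166.830°, +166.423°, +166.974°.
Eastward gaps between consecutive values (wrapping around): 0.896°, 0.248°, 1.981°, 333.253°, 0.551°, 23.071°.
Largest gap = 333.253° ⇒ minimal covering band is its complement: 360° − 333.253° = 26.747°.
Band runs from +166.423° eastward to -166.830°, crossing the antimeridian.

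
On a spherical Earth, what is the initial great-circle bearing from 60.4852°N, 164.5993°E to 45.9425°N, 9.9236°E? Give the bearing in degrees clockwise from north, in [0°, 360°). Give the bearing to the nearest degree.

342°

Δλ = 9.9236 − 164.5993 = -154.6757°.
θ = atan2( sin Δλ · cos φ₂ , cos φ₁ · sin φ₂ − sin φ₁ · cos φ₂ · cos Δλ )
  = atan2(-0.29744, 0.90102) = -18.269° → normalised to [0°, 360°): 341.731°.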